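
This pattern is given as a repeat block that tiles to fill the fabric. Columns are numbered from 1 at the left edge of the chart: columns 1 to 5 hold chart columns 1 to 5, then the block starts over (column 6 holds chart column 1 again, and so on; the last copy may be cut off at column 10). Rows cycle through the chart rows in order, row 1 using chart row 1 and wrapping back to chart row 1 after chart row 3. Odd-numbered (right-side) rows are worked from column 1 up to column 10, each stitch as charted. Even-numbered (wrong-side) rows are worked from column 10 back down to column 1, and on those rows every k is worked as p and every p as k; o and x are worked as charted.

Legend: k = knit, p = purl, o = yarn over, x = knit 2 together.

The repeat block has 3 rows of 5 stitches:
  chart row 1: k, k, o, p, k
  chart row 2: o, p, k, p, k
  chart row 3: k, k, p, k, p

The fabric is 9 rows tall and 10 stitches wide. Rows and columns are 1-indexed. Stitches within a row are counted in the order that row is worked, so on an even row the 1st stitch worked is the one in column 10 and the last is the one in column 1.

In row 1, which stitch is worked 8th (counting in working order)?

Stitch:
o

Derivation:
Row 1: (1-1) mod 3 = 0, so use chart row 1. Odd row -> RS.
Chart row 1 tiled across columns 1-10: k k o p k k k o p k
Right side: take the tiled row as-is (worked left to right from column 1).
Stitch 8 in working order -> o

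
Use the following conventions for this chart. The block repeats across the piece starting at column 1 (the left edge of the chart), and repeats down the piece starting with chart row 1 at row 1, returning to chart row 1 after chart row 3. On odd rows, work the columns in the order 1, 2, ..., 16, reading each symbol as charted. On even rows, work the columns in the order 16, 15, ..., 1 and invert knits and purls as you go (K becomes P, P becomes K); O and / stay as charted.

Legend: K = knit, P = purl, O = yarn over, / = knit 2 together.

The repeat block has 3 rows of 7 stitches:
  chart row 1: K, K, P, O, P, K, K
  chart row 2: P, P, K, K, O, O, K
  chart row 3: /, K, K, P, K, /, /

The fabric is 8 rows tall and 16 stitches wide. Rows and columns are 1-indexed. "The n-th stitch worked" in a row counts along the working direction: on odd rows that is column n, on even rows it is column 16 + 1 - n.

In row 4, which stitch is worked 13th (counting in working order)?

== STITCH ==
O

Derivation:
Row 4: (4-1) mod 3 = 0, so use chart row 1. Even row -> WS.
Chart row 1 tiled across columns 1-16: K K P O P K K K K P O P K K K K
Wrong side: read the tiled row from column 16 down to 1 and exchange K with P (leave O, /).
Row 4 as worked: P P P P K O K P P P P K O K P P
Counting 13 along the worked row gives O.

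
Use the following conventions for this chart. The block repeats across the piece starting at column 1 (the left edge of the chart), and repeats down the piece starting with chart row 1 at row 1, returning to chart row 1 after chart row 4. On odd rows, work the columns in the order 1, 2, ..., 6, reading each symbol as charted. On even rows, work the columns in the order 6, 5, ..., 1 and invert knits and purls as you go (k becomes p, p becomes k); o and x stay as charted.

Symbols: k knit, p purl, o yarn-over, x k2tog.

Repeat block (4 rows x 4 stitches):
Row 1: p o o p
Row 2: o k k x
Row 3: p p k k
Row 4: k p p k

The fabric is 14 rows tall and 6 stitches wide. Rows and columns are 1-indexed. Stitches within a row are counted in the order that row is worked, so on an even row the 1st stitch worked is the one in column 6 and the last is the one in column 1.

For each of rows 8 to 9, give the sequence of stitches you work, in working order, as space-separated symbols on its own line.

Row 8: chart row 4, WS - tiled (columns 1-6): k p p k k p; work from column 6 back to 1 with k<->p swapped.
Row 9: chart row 1, RS - tile across columns 1-6 and work as-is.

Result:
k p p k k p
p o o p p o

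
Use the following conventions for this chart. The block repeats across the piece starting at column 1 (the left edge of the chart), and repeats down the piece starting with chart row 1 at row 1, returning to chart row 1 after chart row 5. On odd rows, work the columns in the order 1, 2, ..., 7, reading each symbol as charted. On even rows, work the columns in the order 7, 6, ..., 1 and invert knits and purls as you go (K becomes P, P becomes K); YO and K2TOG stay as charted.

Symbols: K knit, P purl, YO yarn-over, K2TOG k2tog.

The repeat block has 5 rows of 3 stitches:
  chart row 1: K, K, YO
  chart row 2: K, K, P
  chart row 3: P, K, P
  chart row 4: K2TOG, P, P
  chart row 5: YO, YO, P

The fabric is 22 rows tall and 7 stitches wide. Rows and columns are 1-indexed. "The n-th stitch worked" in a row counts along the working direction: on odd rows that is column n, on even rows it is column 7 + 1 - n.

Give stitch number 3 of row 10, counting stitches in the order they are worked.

== STITCH ==
YO

Derivation:
For row 10: chart row = ((10-1) mod 5) + 1 = 5; this is a WS (even) row.
Chart row 5 tiled across columns 1-7: YO YO P YO YO P YO
Wrong side: read the tiled row from column 7 down to 1 and exchange K with P (leave YO, K2TOG).
Row 10 as worked: YO K YO YO K YO YO
Stitch 3 in working order -> YO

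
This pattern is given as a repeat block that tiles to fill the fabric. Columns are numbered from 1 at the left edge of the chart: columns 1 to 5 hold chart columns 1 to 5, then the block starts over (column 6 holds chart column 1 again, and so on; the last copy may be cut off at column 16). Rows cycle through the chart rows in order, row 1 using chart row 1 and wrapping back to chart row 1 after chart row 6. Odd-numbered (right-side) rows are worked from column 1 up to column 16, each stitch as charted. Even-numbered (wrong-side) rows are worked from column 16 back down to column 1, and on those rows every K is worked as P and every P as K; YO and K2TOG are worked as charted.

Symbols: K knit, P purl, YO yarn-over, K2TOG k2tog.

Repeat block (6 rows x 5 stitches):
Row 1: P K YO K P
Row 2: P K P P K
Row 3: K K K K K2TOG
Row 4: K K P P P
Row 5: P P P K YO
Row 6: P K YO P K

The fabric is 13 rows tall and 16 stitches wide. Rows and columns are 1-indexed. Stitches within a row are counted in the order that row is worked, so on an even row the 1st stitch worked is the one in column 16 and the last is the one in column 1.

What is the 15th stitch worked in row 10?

== STITCH ==
P

Derivation:
Row 10 uses chart row ((10-1) mod 6)+1 = 4. Row 10 is even, so WS.
Chart row 4 tiled across columns 1-16: K K P P P K K P P P K K P P P K
Wrong side: read the tiled row from column 16 down to 1 and exchange K with P (leave YO, K2TOG).
Row 10 as worked: P K K K P P K K K P P K K K P P
Stitch 15 in working order -> P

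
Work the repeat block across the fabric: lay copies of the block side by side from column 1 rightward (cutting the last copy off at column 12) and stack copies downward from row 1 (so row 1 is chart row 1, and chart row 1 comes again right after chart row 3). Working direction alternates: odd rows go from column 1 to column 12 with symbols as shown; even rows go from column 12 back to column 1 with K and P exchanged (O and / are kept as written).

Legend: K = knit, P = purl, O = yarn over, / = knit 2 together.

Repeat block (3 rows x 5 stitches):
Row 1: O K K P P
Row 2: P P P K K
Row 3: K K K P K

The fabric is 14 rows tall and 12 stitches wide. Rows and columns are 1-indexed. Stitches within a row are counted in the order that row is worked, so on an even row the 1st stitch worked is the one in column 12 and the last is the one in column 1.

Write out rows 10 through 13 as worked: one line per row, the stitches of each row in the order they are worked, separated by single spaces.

Rows as worked:
P O K K P P O K K P P O
P P P K K P P P K K P P
P P P K P P P P K P P P
O K K P P O K K P P O K

Derivation:
Row 10: chart row 1, WS - tiled (columns 1-12): O K K P P O K K P P O K; work from column 12 back to 1 with K<->P swapped.
Row 11: chart row 2, RS - tile across columns 1-12 and work as-is.
Row 12: chart row 3, WS - tiled (columns 1-12): K K K P K K K K P K K K; work from column 12 back to 1 with K<->P swapped.
Row 13: chart row 1, RS - tile across columns 1-12 and work as-is.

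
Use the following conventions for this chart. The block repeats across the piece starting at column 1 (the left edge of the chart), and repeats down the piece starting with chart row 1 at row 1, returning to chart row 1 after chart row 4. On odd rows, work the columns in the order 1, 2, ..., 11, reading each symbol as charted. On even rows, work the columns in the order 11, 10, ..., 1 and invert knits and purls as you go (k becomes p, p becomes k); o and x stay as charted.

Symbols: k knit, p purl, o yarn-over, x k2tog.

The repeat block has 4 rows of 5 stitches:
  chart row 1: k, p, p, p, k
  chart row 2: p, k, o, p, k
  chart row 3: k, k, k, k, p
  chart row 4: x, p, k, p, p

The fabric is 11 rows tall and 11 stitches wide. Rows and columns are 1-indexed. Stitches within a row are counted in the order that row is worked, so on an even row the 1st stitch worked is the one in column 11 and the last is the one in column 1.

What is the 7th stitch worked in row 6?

== STITCH ==
p

Derivation:
Row 6: (6-1) mod 4 = 1, so use chart row 2. Even row -> WS.
Chart row 2 tiled across columns 1-11: p k o p k p k o p k p
WS row: flip the tiled sequence (start at column 11) and apply k<->p; o and x stay.
Row 6 as worked: k p k o p k p k o p k
Counting 7 along the worked row gives p.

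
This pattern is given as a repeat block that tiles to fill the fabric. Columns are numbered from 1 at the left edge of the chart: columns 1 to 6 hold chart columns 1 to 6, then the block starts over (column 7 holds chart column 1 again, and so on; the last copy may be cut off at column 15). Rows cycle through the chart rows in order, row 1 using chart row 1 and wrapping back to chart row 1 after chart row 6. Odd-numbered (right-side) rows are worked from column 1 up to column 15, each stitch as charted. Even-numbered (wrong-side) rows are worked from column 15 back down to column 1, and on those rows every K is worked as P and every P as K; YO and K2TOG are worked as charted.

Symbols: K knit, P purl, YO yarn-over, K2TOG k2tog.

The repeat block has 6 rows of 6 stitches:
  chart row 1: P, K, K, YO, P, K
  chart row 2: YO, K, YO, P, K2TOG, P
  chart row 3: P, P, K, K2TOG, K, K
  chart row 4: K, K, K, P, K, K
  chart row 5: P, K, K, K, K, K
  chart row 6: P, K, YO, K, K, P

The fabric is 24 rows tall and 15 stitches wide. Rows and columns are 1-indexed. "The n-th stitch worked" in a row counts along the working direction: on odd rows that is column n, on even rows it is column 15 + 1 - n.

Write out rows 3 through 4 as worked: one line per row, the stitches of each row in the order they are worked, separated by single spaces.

Row 3: chart row 3, RS - tile across columns 1-15 and work as-is.
Row 4: chart row 4, WS - tiled (columns 1-15): K K K P K K K K K P K K K K K; work from column 15 back to 1 with K<->P swapped.

== ROWS AS WORKED ==
P P K K2TOG K K P P K K2TOG K K P P K
P P P P P K P P P P P K P P P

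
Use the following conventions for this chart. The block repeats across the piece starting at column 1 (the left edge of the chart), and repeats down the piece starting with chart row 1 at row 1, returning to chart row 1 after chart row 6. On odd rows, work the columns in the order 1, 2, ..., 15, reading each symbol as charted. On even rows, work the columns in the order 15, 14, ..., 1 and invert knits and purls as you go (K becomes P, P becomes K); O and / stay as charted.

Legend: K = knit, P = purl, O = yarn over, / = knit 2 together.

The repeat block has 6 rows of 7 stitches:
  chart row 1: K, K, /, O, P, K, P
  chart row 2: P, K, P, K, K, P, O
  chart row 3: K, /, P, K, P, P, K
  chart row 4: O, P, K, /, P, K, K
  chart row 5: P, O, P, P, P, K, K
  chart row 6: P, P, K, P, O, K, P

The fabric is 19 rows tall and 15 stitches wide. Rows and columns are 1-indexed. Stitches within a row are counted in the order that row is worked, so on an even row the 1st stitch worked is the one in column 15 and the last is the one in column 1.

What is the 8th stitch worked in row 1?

Row 1: (1-1) mod 6 = 0, so use chart row 1. Odd row -> RS.
Chart row 1 tiled across columns 1-15: K K / O P K P K K / O P K P K
Right side: take the tiled row as-is (worked left to right from column 1).
The 8th stitch worked is K.

== STITCH ==
K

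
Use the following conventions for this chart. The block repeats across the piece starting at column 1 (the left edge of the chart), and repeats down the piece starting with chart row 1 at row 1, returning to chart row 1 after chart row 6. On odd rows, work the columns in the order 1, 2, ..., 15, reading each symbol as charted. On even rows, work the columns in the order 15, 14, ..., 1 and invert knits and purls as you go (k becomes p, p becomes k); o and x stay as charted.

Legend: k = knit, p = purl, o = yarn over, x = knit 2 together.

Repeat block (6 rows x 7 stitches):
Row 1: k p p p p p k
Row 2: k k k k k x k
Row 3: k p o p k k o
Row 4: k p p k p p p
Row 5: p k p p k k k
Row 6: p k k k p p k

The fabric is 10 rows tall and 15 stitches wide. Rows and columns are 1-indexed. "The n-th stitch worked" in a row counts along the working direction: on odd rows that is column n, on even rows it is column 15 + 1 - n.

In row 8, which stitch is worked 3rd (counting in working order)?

== STITCH ==
x

Derivation:
Row 8 uses chart row ((8-1) mod 6)+1 = 2. Row 8 is even, so WS.
Chart row 2 tiled across columns 1-15: k k k k k x k k k k k k x k k
WS: work from column 15 back to column 1 (reverse the tiled row), swapping k<->p (o and x unchanged).
Row 8 as worked: p p x p p p p p p x p p p p p
The 3rd stitch worked is x.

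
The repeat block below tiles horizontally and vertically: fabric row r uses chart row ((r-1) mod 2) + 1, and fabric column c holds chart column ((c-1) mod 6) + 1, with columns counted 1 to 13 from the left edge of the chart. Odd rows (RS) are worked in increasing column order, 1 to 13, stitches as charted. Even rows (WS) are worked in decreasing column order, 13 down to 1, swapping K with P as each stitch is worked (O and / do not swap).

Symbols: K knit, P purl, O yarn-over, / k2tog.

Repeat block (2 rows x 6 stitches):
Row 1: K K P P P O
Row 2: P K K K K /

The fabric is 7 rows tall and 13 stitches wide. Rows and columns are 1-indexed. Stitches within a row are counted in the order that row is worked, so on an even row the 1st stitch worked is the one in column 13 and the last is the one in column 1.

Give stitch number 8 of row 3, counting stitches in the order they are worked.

== STITCH ==
K

Derivation:
For row 3: chart row = ((3-1) mod 2) + 1 = 1; this is a RS (odd) row.
Chart row 1 tiled across columns 1-13: K K P P P O K K P P P O K
RS row: no reversal, no swap; stitch n worked = column n.
Stitch 8 in working order -> K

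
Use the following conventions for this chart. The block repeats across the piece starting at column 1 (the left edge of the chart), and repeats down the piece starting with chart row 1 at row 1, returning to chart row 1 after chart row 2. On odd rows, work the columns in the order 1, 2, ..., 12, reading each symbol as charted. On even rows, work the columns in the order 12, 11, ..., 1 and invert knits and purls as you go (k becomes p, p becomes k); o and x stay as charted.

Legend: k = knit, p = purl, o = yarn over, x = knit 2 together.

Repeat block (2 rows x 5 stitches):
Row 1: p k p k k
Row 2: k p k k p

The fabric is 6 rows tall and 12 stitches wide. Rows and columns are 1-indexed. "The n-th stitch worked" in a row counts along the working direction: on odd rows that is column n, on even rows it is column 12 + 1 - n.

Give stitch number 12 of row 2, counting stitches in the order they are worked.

Row 2: (2-1) mod 2 = 1, so use chart row 2. Even row -> WS.
Chart row 2 tiled across columns 1-12: k p k k p k p k k p k p
WS row: flip the tiled sequence (start at column 12) and apply k<->p; o and x stay.
Row 2 as worked: k p k p p k p k p p k p
The 12th stitch worked is p.

Stitch:
p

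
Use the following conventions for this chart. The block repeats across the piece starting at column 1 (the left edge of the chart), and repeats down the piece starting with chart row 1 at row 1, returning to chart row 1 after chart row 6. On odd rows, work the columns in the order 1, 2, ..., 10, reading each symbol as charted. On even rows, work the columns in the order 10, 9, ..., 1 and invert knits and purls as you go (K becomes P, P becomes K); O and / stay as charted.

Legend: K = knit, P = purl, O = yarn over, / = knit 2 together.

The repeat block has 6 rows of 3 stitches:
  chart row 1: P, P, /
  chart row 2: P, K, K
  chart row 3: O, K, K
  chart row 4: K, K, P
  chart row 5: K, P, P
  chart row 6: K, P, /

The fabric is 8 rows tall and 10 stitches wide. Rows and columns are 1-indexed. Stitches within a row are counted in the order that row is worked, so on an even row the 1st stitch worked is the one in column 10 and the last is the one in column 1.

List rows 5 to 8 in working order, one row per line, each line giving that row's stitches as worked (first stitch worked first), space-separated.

Rows as worked:
K P P K P P K P P K
P / K P / K P / K P
P P / P P / P P / P
K P P K P P K P P K

Derivation:
Row 5: chart row 5, RS - tile across columns 1-10 and work as-is.
Row 6: chart row 6, WS - tiled (columns 1-10): K P / K P / K P / K; work from column 10 back to 1 with K<->P swapped.
Row 7: chart row 1, RS - tile across columns 1-10 and work as-is.
Row 8: chart row 2, WS - tiled (columns 1-10): P K K P K K P K K P; work from column 10 back to 1 with K<->P swapped.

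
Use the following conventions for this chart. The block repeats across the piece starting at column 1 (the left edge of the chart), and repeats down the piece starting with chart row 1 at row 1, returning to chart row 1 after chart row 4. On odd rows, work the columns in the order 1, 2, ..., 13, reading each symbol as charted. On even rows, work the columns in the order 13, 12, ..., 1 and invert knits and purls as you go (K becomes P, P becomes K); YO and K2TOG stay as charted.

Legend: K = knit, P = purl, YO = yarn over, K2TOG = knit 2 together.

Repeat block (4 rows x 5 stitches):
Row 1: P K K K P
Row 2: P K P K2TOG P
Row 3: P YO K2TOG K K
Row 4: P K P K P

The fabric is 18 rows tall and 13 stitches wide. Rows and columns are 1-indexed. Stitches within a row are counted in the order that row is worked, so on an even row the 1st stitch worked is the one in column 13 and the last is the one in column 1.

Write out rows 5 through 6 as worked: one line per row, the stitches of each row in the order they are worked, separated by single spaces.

Result:
P K K K P P K K K P P K K
K P K K K2TOG K P K K K2TOG K P K

Derivation:
Row 5: chart row 1, RS - tile across columns 1-13 and work as-is.
Row 6: chart row 2, WS - tiled (columns 1-13): P K P K2TOG P P K P K2TOG P P K P; work from column 13 back to 1 with K<->P swapped.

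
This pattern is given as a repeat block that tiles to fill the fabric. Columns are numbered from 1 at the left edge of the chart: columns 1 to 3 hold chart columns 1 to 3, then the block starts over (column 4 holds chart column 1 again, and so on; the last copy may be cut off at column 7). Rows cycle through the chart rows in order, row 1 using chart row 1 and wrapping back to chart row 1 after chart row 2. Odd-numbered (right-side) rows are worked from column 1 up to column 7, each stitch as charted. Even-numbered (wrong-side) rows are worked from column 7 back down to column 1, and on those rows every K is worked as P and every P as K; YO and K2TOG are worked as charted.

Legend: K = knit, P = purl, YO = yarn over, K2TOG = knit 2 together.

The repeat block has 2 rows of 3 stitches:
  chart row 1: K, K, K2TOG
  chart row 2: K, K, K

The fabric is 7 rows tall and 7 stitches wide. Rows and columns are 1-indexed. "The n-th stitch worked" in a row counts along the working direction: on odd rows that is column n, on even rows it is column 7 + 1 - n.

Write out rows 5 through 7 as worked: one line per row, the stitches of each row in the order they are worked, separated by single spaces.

Row 5: chart row 1, RS - tile across columns 1-7 and work as-is.
Row 6: chart row 2, WS - tiled (columns 1-7): K K K K K K K; work from column 7 back to 1 with K<->P swapped.
Row 7: chart row 1, RS - tile across columns 1-7 and work as-is.

Rows as worked:
K K K2TOG K K K2TOG K
P P P P P P P
K K K2TOG K K K2TOG K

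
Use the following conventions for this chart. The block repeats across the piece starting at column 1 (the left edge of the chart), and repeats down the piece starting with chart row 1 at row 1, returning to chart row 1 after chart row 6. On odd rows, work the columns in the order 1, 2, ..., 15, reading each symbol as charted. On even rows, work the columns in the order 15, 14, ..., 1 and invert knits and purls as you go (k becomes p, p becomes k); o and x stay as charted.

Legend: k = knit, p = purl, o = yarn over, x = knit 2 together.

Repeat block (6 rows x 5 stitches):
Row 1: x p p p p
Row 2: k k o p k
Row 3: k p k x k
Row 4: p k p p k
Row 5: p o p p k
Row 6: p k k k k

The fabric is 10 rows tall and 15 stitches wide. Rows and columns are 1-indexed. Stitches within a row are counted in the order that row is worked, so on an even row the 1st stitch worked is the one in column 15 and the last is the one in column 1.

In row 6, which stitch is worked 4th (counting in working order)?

Result:
p

Derivation:
Row 6 uses chart row ((6-1) mod 6)+1 = 6. Row 6 is even, so WS.
Chart row 6 tiled across columns 1-15: p k k k k p k k k k p k k k k
WS row: flip the tiled sequence (start at column 15) and apply k<->p; o and x stay.
Row 6 as worked: p p p p k p p p p k p p p p k
The 4th stitch worked is p.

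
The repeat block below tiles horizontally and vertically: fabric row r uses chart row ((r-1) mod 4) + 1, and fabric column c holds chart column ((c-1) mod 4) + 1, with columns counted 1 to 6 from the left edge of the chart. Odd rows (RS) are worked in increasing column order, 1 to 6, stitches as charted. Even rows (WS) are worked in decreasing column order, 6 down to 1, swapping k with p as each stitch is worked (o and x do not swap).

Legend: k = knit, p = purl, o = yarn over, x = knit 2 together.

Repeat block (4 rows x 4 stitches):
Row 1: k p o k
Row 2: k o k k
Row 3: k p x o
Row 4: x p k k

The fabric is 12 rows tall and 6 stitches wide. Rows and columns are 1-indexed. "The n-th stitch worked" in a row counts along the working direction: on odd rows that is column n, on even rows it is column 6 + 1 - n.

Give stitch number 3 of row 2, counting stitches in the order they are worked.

Row 2: (2-1) mod 4 = 1, so use chart row 2. Even row -> WS.
Chart row 2 tiled across columns 1-6: k o k k k o
WS row: flip the tiled sequence (start at column 6) and apply k<->p; o and x stay.
Row 2 as worked: o p p p o p
The 3rd stitch worked is p.

== STITCH ==
p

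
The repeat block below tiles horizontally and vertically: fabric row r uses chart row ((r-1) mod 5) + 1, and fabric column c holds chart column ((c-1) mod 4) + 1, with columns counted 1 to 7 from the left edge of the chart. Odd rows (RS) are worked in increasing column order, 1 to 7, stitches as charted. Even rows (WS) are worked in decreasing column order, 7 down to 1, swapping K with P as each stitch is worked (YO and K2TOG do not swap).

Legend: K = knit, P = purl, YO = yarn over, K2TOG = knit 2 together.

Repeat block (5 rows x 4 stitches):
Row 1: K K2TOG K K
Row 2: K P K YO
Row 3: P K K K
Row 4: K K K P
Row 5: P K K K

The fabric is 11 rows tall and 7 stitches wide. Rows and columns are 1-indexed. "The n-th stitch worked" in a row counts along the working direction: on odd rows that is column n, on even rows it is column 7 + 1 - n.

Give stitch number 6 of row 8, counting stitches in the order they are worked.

For row 8: chart row = ((8-1) mod 5) + 1 = 3; this is a WS (even) row.
Chart row 3 tiled across columns 1-7: P K K K P K K
WS row: flip the tiled sequence (start at column 7) and apply K<->P; YO and K2TOG stay.
Row 8 as worked: P P K P P P K
Counting 6 along the worked row gives P.

== STITCH ==
P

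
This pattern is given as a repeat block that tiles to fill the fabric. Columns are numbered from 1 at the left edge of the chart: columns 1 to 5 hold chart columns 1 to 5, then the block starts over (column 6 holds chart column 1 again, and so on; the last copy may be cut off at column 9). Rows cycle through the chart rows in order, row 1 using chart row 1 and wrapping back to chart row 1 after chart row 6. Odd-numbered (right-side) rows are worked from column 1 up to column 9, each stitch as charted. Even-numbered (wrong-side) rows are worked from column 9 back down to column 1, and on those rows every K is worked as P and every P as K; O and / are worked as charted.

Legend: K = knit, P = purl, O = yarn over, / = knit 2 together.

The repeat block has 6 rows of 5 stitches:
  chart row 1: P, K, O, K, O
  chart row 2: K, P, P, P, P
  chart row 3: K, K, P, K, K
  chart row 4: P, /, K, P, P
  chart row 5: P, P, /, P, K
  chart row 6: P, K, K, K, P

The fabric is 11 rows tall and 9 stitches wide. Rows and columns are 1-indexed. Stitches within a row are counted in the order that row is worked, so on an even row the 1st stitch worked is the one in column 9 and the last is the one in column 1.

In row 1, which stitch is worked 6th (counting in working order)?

== STITCH ==
P

Derivation:
Row 1 uses chart row ((1-1) mod 6)+1 = 1. Row 1 is odd, so RS.
Chart row 1 tiled across columns 1-9: P K O K O P K O K
Right side: take the tiled row as-is (worked left to right from column 1).
Stitch 6 in working order -> P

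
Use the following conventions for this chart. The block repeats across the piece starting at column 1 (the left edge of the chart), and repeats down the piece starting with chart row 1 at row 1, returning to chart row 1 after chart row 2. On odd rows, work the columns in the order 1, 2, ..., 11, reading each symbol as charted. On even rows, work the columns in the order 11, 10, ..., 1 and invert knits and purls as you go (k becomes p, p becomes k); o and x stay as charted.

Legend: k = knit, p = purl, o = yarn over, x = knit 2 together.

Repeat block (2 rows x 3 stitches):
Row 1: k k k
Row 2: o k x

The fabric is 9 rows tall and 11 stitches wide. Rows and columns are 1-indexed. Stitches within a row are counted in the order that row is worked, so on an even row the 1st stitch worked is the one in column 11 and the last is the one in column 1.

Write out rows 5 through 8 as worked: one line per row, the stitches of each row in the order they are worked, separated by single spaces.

Row 5: chart row 1, RS - tile across columns 1-11 and work as-is.
Row 6: chart row 2, WS - tiled (columns 1-11): o k x o k x o k x o k; work from column 11 back to 1 with k<->p swapped.
Row 7: chart row 1, RS - tile across columns 1-11 and work as-is.
Row 8: chart row 2, WS - tiled (columns 1-11): o k x o k x o k x o k; work from column 11 back to 1 with k<->p swapped.

Result:
k k k k k k k k k k k
p o x p o x p o x p o
k k k k k k k k k k k
p o x p o x p o x p o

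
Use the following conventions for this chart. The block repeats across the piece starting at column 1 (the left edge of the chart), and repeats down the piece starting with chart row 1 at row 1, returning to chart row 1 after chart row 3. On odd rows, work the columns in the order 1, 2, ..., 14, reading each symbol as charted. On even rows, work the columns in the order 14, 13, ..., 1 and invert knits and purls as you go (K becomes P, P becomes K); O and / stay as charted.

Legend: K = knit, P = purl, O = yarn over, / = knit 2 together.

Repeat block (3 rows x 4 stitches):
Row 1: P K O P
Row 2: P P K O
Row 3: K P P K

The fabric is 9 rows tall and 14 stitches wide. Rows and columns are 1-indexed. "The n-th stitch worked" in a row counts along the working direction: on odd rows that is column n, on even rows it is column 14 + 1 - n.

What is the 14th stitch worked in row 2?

Row 2 uses chart row ((2-1) mod 3)+1 = 2. Row 2 is even, so WS.
Chart row 2 tiled across columns 1-14: P P K O P P K O P P K O P P
WS row: flip the tiled sequence (start at column 14) and apply K<->P; O and / stay.
Row 2 as worked: K K O P K K O P K K O P K K
Stitch 14 in working order -> K

== STITCH ==
K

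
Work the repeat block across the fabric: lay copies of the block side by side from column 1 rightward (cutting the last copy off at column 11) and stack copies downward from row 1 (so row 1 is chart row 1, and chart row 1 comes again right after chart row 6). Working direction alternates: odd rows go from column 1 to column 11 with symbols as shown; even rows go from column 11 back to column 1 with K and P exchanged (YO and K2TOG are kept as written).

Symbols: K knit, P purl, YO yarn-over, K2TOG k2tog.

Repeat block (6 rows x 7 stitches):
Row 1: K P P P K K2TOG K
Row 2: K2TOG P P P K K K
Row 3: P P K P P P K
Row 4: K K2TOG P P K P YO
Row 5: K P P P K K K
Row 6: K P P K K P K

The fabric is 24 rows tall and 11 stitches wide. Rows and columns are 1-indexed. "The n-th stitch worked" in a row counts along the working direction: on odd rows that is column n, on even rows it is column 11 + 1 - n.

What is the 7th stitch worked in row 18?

Result:
P

Derivation:
Row 18: (18-1) mod 6 = 5, so use chart row 6. Even row -> WS.
Chart row 6 tiled across columns 1-11: K P P K K P K K P P K
WS: work from column 11 back to column 1 (reverse the tiled row), swapping K<->P (YO and K2TOG unchanged).
Row 18 as worked: P K K P P K P P K K P
Counting 7 along the worked row gives P.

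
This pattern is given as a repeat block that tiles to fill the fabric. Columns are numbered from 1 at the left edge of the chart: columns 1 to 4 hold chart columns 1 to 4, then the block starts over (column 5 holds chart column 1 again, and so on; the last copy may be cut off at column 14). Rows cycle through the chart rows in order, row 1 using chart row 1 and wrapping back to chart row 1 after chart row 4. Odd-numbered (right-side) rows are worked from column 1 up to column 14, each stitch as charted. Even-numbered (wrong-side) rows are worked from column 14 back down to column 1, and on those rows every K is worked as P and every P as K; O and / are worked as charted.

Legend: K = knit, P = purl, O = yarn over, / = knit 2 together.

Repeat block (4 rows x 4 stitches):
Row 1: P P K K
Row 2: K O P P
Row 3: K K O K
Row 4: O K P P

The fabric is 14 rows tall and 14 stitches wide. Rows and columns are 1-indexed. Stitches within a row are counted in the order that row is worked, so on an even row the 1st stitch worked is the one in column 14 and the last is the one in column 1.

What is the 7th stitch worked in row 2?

For row 2: chart row = ((2-1) mod 4) + 1 = 2; this is a WS (even) row.
Chart row 2 tiled across columns 1-14: K O P P K O P P K O P P K O
Wrong side: read the tiled row from column 14 down to 1 and exchange K with P (leave O, /).
Row 2 as worked: O P K K O P K K O P K K O P
The 7th stitch worked is K.

Result:
K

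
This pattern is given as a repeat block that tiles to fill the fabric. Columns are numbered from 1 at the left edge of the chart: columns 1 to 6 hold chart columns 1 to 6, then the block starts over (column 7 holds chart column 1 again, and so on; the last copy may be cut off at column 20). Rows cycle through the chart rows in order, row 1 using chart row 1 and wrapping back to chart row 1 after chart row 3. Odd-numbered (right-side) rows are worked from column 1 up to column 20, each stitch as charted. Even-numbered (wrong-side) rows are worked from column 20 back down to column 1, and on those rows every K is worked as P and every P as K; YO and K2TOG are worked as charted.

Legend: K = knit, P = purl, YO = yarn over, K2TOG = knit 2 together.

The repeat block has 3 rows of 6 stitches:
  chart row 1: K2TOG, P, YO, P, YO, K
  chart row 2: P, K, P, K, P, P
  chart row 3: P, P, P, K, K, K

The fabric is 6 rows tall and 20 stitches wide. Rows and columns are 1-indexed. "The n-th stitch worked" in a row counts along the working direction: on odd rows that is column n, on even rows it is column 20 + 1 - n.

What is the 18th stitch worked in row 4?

For row 4: chart row = ((4-1) mod 3) + 1 = 1; this is a WS (even) row.
Chart row 1 tiled across columns 1-20: K2TOG P YO P YO K K2TOG P YO P YO K K2TOG P YO P YO K K2TOG P
WS row: flip the tiled sequence (start at column 20) and apply K<->P; YO and K2TOG stay.
Row 4 as worked: K K2TOG P YO K YO K K2TOG P YO K YO K K2TOG P YO K YO K K2TOG
Stitch 18 in working order -> YO

== STITCH ==
YO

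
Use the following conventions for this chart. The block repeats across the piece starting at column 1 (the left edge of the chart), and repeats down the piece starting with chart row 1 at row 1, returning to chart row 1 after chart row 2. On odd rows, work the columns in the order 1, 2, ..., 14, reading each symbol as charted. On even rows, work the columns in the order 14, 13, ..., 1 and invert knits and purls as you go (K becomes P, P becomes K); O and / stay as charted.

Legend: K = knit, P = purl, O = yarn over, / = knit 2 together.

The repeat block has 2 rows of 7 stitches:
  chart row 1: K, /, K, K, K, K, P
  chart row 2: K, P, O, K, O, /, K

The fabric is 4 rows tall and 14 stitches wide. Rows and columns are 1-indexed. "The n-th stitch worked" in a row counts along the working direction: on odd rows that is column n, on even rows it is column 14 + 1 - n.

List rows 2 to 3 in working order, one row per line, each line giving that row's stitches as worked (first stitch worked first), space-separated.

Result:
P / O P O K P P / O P O K P
K / K K K K P K / K K K K P

Derivation:
Row 2: chart row 2, WS - tiled (columns 1-14): K P O K O / K K P O K O / K; work from column 14 back to 1 with K<->P swapped.
Row 3: chart row 1, RS - tile across columns 1-14 and work as-is.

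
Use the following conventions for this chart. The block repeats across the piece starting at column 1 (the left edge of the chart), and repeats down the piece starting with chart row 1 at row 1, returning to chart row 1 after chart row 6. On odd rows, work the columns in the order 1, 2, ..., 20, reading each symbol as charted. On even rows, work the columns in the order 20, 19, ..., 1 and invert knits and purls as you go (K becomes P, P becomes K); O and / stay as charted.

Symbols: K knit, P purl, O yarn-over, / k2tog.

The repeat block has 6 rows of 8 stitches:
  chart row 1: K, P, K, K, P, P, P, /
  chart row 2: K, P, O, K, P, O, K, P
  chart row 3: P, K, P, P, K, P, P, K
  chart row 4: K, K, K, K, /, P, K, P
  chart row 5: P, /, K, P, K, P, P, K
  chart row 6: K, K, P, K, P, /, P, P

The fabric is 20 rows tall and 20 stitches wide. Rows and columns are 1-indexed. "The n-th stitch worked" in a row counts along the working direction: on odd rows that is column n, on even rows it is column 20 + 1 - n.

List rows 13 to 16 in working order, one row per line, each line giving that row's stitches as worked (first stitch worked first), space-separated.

Result:
K P K K P P P / K P K K P P P / K P K K
P O K P K P O K P O K P K P O K P O K P
P K P P K P P K P K P P K P P K P K P P
P P P P K P K / P P P P K P K / P P P P

Derivation:
Row 13: chart row 1, RS - tile across columns 1-20 and work as-is.
Row 14: chart row 2, WS - tiled (columns 1-20): K P O K P O K P K P O K P O K P K P O K; work from column 20 back to 1 with K<->P swapped.
Row 15: chart row 3, RS - tile across columns 1-20 and work as-is.
Row 16: chart row 4, WS - tiled (columns 1-20): K K K K / P K P K K K K / P K P K K K K; work from column 20 back to 1 with K<->P swapped.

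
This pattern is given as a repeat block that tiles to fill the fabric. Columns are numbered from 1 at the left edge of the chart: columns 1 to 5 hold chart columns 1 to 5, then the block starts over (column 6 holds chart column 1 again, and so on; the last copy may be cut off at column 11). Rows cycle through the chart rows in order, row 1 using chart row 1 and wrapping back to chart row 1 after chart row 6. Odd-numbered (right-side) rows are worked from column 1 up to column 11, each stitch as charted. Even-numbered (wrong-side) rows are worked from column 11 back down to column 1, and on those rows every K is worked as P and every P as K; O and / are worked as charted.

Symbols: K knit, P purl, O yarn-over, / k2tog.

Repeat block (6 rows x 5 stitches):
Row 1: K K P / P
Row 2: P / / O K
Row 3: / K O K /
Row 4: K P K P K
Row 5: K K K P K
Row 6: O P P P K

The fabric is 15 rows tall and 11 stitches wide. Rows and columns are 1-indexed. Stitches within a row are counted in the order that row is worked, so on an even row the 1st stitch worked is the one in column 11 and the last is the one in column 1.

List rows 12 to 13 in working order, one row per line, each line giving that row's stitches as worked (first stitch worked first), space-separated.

Row 12: chart row 6, WS - tiled (columns 1-11): O P P P K O P P P K O; work from column 11 back to 1 with K<->P swapped.
Row 13: chart row 1, RS - tile across columns 1-11 and work as-is.

Rows as worked:
O P K K K O P K K K O
K K P / P K K P / P K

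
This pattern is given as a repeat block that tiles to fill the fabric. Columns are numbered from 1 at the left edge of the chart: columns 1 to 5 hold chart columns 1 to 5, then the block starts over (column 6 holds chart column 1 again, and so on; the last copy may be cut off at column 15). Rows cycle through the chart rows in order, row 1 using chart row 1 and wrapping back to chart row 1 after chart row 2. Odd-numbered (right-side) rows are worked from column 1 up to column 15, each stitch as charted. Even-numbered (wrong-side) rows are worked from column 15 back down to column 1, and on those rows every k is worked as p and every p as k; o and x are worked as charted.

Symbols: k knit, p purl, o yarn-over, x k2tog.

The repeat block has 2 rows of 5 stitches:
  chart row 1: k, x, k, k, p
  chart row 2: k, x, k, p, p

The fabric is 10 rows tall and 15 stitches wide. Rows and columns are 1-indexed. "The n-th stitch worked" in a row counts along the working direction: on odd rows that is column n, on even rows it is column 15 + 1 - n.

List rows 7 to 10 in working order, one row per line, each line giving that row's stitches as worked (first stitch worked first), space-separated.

Row 7: chart row 1, RS - tile across columns 1-15 and work as-is.
Row 8: chart row 2, WS - tiled (columns 1-15): k x k p p k x k p p k x k p p; work from column 15 back to 1 with k<->p swapped.
Row 9: chart row 1, RS - tile across columns 1-15 and work as-is.
Row 10: chart row 2, WS - tiled (columns 1-15): k x k p p k x k p p k x k p p; work from column 15 back to 1 with k<->p swapped.

== ROWS AS WORKED ==
k x k k p k x k k p k x k k p
k k p x p k k p x p k k p x p
k x k k p k x k k p k x k k p
k k p x p k k p x p k k p x p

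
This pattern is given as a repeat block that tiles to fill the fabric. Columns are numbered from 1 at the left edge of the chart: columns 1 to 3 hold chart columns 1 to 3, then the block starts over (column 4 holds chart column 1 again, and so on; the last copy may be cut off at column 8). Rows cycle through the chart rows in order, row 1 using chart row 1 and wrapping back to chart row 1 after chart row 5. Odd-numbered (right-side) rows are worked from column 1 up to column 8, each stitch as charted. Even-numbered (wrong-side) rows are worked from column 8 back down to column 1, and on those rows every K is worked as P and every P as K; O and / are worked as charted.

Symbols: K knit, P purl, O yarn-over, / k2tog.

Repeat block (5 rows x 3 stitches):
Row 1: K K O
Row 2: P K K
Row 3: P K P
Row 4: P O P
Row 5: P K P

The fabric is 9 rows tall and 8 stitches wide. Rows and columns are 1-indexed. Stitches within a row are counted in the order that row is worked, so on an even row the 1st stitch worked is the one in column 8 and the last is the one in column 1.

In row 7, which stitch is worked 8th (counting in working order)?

Stitch:
K

Derivation:
Row 7: (7-1) mod 5 = 1, so use chart row 2. Odd row -> RS.
Chart row 2 tiled across columns 1-8: P K K P K K P K
RS row: no reversal, no swap; stitch n worked = column n.
Counting 8 along the worked row gives K.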